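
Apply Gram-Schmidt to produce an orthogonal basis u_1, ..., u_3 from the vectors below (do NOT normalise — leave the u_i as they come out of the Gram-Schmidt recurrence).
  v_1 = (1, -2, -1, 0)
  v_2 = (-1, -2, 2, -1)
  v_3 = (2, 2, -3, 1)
Orthogonal basis:
  u_1 = (1, -2, -1, 0)
  u_2 = (-7/6, -5/3, 13/6, -1)
  u_3 = (16/59, 6/59, 4/59, -20/59)

Apply the Gram-Schmidt recurrence
  u_1 = v_1
  u_i = v_i − Σ_{j<i} ((v_i · u_j) / (u_j · u_j)) · u_j.

Step by step this gives:
  u_1 = (1, -2, -1, 0)
  u_2 = (-7/6, -5/3, 13/6, -1)
  u_3 = (16/59, 6/59, 4/59, -20/59)

Orthogonality check:
  u_2 · u_1 = 0 (should be 0)
  u_3 · u_1 = 0 (should be 0)
  u_3 · u_2 = 0 (should be 0)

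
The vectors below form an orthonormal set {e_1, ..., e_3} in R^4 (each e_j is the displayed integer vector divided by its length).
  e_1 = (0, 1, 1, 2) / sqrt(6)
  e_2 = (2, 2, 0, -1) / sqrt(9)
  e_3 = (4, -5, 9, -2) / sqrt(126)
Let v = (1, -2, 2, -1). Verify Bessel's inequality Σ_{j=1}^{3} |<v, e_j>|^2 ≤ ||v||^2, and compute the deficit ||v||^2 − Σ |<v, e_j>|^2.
Σ |<v, e_j>|^2 = 209/21; ||v||^2 = 10; deficit = 1/21

Write each e_j = u_j / sqrt(<u_j, u_j>) where u_j is the displayed integer vector. Then <v, e_j> = <v, u_j> / sqrt(<u_j, u_j>), so |<v, e_j>|^2 = <v, u_j>^2 / <u_j, u_j>.
Coefficients: <v, e_1> = -2/sqrt(6), <v, e_2> = -1/sqrt(9), <v, e_3> = 34/sqrt(126).
Square and sum: Σ |<v, e_j>|^2 = 209/21.
Compute ||v||^2 = v·v = 10.
Deficit = 10 − 209/21 = 1/21 ≥ 0, confirming Bessel's inequality. (The deficit equals ||v − Σ <v,e_j> e_j||^2, the squared distance from v to span{e_j}.)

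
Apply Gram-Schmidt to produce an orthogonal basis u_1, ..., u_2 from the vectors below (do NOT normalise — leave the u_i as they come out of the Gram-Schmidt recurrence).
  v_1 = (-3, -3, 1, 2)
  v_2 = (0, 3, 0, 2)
Orthogonal basis:
  u_1 = (-3, -3, 1, 2)
  u_2 = (-15/23, 54/23, 5/23, 56/23)

Apply the Gram-Schmidt recurrence
  u_1 = v_1
  u_i = v_i − Σ_{j<i} ((v_i · u_j) / (u_j · u_j)) · u_j.

Step by step this gives:
  u_1 = (-3, -3, 1, 2)
  u_2 = (-15/23, 54/23, 5/23, 56/23)

Orthogonality check:
  u_2 · u_1 = 0 (should be 0)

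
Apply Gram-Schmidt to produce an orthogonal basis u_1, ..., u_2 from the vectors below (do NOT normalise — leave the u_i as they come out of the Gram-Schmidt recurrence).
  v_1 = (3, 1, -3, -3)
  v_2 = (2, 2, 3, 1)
Orthogonal basis:
  u_1 = (3, 1, -3, -3)
  u_2 = (17/7, 15/7, 18/7, 4/7)

Apply the Gram-Schmidt recurrence
  u_1 = v_1
  u_i = v_i − Σ_{j<i} ((v_i · u_j) / (u_j · u_j)) · u_j.

Step by step this gives:
  u_1 = (3, 1, -3, -3)
  u_2 = (17/7, 15/7, 18/7, 4/7)

Orthogonality check:
  u_2 · u_1 = 0 (should be 0)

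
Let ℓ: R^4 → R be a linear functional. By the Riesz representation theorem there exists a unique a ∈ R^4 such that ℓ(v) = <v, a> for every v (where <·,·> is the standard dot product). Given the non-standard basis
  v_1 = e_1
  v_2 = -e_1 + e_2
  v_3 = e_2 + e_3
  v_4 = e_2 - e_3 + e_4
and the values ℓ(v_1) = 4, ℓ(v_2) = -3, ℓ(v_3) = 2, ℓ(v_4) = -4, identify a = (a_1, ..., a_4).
a = (4, 1, 1, -4)

Write a = (a_1, ..., a_4) in the standard basis. For each basis vector v_i, ℓ(v_i) = <v_i, a> is a linear equation in the a_j's. Collect the n equations into a matrix system V a = ℓ, where row i of V is v_i (expressed in the standard basis). Since V is invertible (lower-triangular with 1s on the diagonal, up to permutation), solve by back-substitution:
  V =
[[1, 0, 0, 0],
 [-1, 1, 0, 0],
 [0, 1, 1, 0],
 [0, 1, -1, 1]]
  V a = (4, -3, 2, -4)
Solving gives a = (4, 1, 1, -4).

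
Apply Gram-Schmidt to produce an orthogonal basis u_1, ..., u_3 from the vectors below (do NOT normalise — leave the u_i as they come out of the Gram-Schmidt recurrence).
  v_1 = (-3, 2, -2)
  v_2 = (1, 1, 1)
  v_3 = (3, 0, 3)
Orthogonal basis:
  u_1 = (-3, 2, -2)
  u_2 = (8/17, 23/17, 11/17)
  u_3 = (-2/7, -1/14, 5/14)

Apply the Gram-Schmidt recurrence
  u_1 = v_1
  u_i = v_i − Σ_{j<i} ((v_i · u_j) / (u_j · u_j)) · u_j.

Step by step this gives:
  u_1 = (-3, 2, -2)
  u_2 = (8/17, 23/17, 11/17)
  u_3 = (-2/7, -1/14, 5/14)

Orthogonality check:
  u_2 · u_1 = 0 (should be 0)
  u_3 · u_1 = 0 (should be 0)
  u_3 · u_2 = 0 (should be 0)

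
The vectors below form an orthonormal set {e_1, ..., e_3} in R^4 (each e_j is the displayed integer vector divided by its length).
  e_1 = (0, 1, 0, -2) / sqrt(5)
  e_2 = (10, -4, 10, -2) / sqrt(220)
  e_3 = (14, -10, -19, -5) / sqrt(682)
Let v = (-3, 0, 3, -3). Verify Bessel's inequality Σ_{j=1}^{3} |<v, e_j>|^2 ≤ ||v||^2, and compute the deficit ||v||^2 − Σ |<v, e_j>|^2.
Σ |<v, e_j>|^2 = 549/31; ||v||^2 = 27; deficit = 288/31

Write each e_j = u_j / sqrt(<u_j, u_j>) where u_j is the displayed integer vector. Then <v, e_j> = <v, u_j> / sqrt(<u_j, u_j>), so |<v, e_j>|^2 = <v, u_j>^2 / <u_j, u_j>.
Coefficients: <v, e_1> = 6/sqrt(5), <v, e_2> = 6/sqrt(220), <v, e_3> = -84/sqrt(682).
Square and sum: Σ |<v, e_j>|^2 = 549/31.
Compute ||v||^2 = v·v = 27.
Deficit = 27 − 549/31 = 288/31 ≥ 0, confirming Bessel's inequality. (The deficit equals ||v − Σ <v,e_j> e_j||^2, the squared distance from v to span{e_j}.)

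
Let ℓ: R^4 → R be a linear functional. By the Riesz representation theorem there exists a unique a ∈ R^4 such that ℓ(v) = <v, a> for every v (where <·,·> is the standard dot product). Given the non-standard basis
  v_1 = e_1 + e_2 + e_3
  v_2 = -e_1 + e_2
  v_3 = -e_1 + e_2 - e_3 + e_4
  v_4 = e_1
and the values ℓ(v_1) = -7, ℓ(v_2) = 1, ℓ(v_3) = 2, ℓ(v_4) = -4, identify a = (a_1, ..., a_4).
a = (-4, -3, 0, 1)

Write a = (a_1, ..., a_4) in the standard basis. For each basis vector v_i, ℓ(v_i) = <v_i, a> is a linear equation in the a_j's. Collect the n equations into a matrix system V a = ℓ, where row i of V is v_i (expressed in the standard basis). Since V is invertible (lower-triangular with 1s on the diagonal, up to permutation), solve by back-substitution:
  V =
[[1, 1, 1, 0],
 [-1, 1, 0, 0],
 [-1, 1, -1, 1],
 [1, 0, 0, 0]]
  V a = (-7, 1, 2, -4)
Solving gives a = (-4, -3, 0, 1).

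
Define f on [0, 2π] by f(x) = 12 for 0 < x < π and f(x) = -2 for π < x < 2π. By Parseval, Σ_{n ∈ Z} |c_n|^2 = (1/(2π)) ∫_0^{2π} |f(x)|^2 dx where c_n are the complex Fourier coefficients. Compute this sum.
Σ |c_n|^2 = 74

Parseval equates the L^2 energy of f (normalised by 1/(2π)) with the ℓ^2 sum of its Fourier coefficients: (1/(2π)) ∫_0^{2π} |f|^2 = Σ |c_n|^2.
Compute the left side: (1/(2π)) [∫_0^π 12^2 dx + ∫_π^{2π} (-2)^2 dx] = (1/(2π)) · (144π + 4π) = (144 + 4)/2 = 74.
So Σ_{n ∈ Z} |c_n|^2 = 74.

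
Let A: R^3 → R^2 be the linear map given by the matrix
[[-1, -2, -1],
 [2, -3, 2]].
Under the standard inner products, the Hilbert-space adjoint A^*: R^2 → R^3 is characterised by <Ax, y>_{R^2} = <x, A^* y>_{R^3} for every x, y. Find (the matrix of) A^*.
A^* = A^T =
[[-1, 2],
 [-2, -3],
 [-1, 2]]

For real matrices with standard dot products, the defining identity <Ax, y> = <x, A^* y> gives (Ax)^T y = x^T (A^*) y, i.e. x^T A^T y = x^T (A^*) y. Since this holds for all x, y, we must have A^* = A^T. Therefore
A^* =
[[-1, 2],
 [-2, -3],
 [-1, 2]].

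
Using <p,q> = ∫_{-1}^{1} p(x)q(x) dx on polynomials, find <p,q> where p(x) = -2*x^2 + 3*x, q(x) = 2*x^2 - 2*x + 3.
<p,q> = -48/5

Expand the product: p(x)·q(x) = -4*x^4 + 10*x^3 - 12*x^2 + 9*x.
∫_{-1}^{1} of each monomial x^k gives [2/(k+1) if k even, 0 if k odd]. Integrating term-by-term (or equivalently evaluating the antiderivative F(x) = -4*x^5/5 + 5*x^4/2 - 4*x^3 + 9*x^2/2 at the endpoints):
  F(1) − F(−1) = 11/5 − (59/5) = -48/5.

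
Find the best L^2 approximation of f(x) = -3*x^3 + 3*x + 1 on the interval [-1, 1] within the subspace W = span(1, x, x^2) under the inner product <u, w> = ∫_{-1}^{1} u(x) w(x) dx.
g(x) = 6*x/5 + 1

The best approximation g ∈ W is the orthogonal projection of f onto W. Writing g = a_0 + a_1 x + a_2 x^2, the coefficients solve the normal equations G · a = b where
  G_{ij} = <φ_i, φ_j> and b_i = <f, φ_i>, with φ_0 = 1, φ_1 = x, φ_2 = x^2.
G =
  [2, 0, 2/3]
  [0, 2/3, 0]
  [2/3, 0, 2/5],
b = (2, 4/5, 2/3).
Solving gives a_0 = 1, a_1 = 6/5, a_2 = 0, so
  g(x) = 6*x/5 + 1.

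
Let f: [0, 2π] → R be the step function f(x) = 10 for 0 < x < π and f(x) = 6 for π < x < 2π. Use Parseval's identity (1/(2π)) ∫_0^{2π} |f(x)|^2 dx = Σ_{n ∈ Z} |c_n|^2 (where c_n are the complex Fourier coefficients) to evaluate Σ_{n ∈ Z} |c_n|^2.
Σ |c_n|^2 = 68

Parseval equates the L^2 energy of f (normalised by 1/(2π)) with the ℓ^2 sum of its Fourier coefficients: (1/(2π)) ∫_0^{2π} |f|^2 = Σ |c_n|^2.
Compute the left side: (1/(2π)) [∫_0^π 10^2 dx + ∫_π^{2π} 6^2 dx] = (1/(2π)) · (100π + 36π) = (100 + 36)/2 = 68.
So Σ_{n ∈ Z} |c_n|^2 = 68.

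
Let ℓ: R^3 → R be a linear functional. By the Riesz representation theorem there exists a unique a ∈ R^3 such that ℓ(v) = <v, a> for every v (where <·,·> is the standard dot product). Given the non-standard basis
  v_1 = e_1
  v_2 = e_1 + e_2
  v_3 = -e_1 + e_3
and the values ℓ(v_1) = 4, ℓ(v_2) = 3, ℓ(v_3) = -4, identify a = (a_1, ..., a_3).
a = (4, -1, 0)

Write a = (a_1, ..., a_3) in the standard basis. For each basis vector v_i, ℓ(v_i) = <v_i, a> is a linear equation in the a_j's. Collect the n equations into a matrix system V a = ℓ, where row i of V is v_i (expressed in the standard basis). Since V is invertible (lower-triangular with 1s on the diagonal, up to permutation), solve by back-substitution:
  V =
[[1, 0, 0],
 [1, 1, 0],
 [-1, 0, 1]]
  V a = (4, 3, -4)
Solving gives a = (4, -1, 0).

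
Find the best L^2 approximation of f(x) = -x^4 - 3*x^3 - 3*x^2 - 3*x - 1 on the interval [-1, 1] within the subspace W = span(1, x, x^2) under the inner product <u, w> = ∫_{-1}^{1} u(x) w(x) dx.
g(x) = -27*x^2/7 - 24*x/5 - 32/35

The best approximation g ∈ W is the orthogonal projection of f onto W. Writing g = a_0 + a_1 x + a_2 x^2, the coefficients solve the normal equations G · a = b where
  G_{ij} = <φ_i, φ_j> and b_i = <f, φ_i>, with φ_0 = 1, φ_1 = x, φ_2 = x^2.
G =
  [2, 0, 2/3]
  [0, 2/3, 0]
  [2/3, 0, 2/5],
b = (-22/5, -16/5, -226/105).
Solving gives a_0 = -32/35, a_1 = -24/5, a_2 = -27/7, so
  g(x) = -27*x^2/7 - 24*x/5 - 32/35.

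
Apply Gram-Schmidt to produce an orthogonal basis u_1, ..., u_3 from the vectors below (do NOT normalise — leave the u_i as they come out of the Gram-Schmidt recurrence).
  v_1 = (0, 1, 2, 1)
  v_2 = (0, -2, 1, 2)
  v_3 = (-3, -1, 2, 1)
Orthogonal basis:
  u_1 = (0, 1, 2, 1)
  u_2 = (0, -7/3, 1/3, 5/3)
  u_3 = (-3, -9/25, 12/25, -3/5)

Apply the Gram-Schmidt recurrence
  u_1 = v_1
  u_i = v_i − Σ_{j<i} ((v_i · u_j) / (u_j · u_j)) · u_j.

Step by step this gives:
  u_1 = (0, 1, 2, 1)
  u_2 = (0, -7/3, 1/3, 5/3)
  u_3 = (-3, -9/25, 12/25, -3/5)

Orthogonality check:
  u_2 · u_1 = 0 (should be 0)
  u_3 · u_1 = 0 (should be 0)
  u_3 · u_2 = 0 (should be 0)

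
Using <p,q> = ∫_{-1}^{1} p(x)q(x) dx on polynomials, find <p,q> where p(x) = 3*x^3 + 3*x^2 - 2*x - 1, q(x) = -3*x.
<p,q> = 2/5

Expand the product: p(x)·q(x) = -9*x^4 - 9*x^3 + 6*x^2 + 3*x.
∫_{-1}^{1} of each monomial x^k gives [2/(k+1) if k even, 0 if k odd]. Integrating term-by-term (or equivalently evaluating the antiderivative F(x) = -9*x^5/5 - 9*x^4/4 + 2*x^3 + 3*x^2/2 at the endpoints):
  F(1) − F(−1) = -11/20 − (-19/20) = 2/5.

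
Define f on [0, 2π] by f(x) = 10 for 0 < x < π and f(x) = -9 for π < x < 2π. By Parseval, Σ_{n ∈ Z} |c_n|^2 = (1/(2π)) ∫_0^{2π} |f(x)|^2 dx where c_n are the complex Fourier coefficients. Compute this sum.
Σ |c_n|^2 = 181/2

Parseval equates the L^2 energy of f (normalised by 1/(2π)) with the ℓ^2 sum of its Fourier coefficients: (1/(2π)) ∫_0^{2π} |f|^2 = Σ |c_n|^2.
Compute the left side: (1/(2π)) [∫_0^π 10^2 dx + ∫_π^{2π} (-9)^2 dx] = (1/(2π)) · (100π + 81π) = (100 + 81)/2 = 181/2.
So Σ_{n ∈ Z} |c_n|^2 = 181/2.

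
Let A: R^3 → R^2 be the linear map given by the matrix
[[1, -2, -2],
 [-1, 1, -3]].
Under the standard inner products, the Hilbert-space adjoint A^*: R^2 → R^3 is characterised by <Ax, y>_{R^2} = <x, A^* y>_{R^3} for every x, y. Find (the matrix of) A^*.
A^* = A^T =
[[1, -1],
 [-2, 1],
 [-2, -3]]

For real matrices with standard dot products, the defining identity <Ax, y> = <x, A^* y> gives (Ax)^T y = x^T (A^*) y, i.e. x^T A^T y = x^T (A^*) y. Since this holds for all x, y, we must have A^* = A^T. Therefore
A^* =
[[1, -1],
 [-2, 1],
 [-2, -3]].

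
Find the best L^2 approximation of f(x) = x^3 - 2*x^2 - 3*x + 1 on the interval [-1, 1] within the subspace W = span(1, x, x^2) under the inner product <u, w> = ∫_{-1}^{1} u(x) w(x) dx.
g(x) = -2*x^2 - 12*x/5 + 1

The best approximation g ∈ W is the orthogonal projection of f onto W. Writing g = a_0 + a_1 x + a_2 x^2, the coefficients solve the normal equations G · a = b where
  G_{ij} = <φ_i, φ_j> and b_i = <f, φ_i>, with φ_0 = 1, φ_1 = x, φ_2 = x^2.
G =
  [2, 0, 2/3]
  [0, 2/3, 0]
  [2/3, 0, 2/5],
b = (2/3, -8/5, -2/15).
Solving gives a_0 = 1, a_1 = -12/5, a_2 = -2, so
  g(x) = -2*x^2 - 12*x/5 + 1.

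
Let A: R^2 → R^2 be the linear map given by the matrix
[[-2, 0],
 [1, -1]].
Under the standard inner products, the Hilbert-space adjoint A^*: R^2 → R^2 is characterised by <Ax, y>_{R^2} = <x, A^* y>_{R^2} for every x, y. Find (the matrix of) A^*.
A^* = A^T =
[[-2, 1],
 [0, -1]]

For real matrices with standard dot products, the defining identity <Ax, y> = <x, A^* y> gives (Ax)^T y = x^T (A^*) y, i.e. x^T A^T y = x^T (A^*) y. Since this holds for all x, y, we must have A^* = A^T. Therefore
A^* =
[[-2, 1],
 [0, -1]].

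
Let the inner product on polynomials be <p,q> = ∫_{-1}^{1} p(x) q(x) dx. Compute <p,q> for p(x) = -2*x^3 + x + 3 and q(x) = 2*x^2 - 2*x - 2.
<p,q> = -116/15

Expand the product: p(x)·q(x) = -4*x^5 + 4*x^4 + 6*x^3 + 4*x^2 - 8*x - 6.
∫_{-1}^{1} of each monomial x^k gives [2/(k+1) if k even, 0 if k odd]. Integrating term-by-term (or equivalently evaluating the antiderivative F(x) = -2*x^6/3 + 4*x^5/5 + 3*x^4/2 + 4*x^3/3 - 4*x^2 - 6*x at the endpoints):
  F(1) − F(−1) = -211/30 − (7/10) = -116/15.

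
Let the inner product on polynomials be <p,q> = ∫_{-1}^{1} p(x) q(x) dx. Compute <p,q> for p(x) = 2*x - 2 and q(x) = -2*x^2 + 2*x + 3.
<p,q> = -20/3

Expand the product: p(x)·q(x) = -4*x^3 + 8*x^2 + 2*x - 6.
∫_{-1}^{1} of each monomial x^k gives [2/(k+1) if k even, 0 if k odd]. Integrating term-by-term (or equivalently evaluating the antiderivative F(x) = -x^4 + 8*x^3/3 + x^2 - 6*x at the endpoints):
  F(1) − F(−1) = -10/3 − (10/3) = -20/3.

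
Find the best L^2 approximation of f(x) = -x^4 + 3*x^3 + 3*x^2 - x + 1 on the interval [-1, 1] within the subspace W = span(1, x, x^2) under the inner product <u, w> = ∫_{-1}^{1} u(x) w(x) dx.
g(x) = 15*x^2/7 + 4*x/5 + 38/35

The best approximation g ∈ W is the orthogonal projection of f onto W. Writing g = a_0 + a_1 x + a_2 x^2, the coefficients solve the normal equations G · a = b where
  G_{ij} = <φ_i, φ_j> and b_i = <f, φ_i>, with φ_0 = 1, φ_1 = x, φ_2 = x^2.
G =
  [2, 0, 2/3]
  [0, 2/3, 0]
  [2/3, 0, 2/5],
b = (18/5, 8/15, 166/105).
Solving gives a_0 = 38/35, a_1 = 4/5, a_2 = 15/7, so
  g(x) = 15*x^2/7 + 4*x/5 + 38/35.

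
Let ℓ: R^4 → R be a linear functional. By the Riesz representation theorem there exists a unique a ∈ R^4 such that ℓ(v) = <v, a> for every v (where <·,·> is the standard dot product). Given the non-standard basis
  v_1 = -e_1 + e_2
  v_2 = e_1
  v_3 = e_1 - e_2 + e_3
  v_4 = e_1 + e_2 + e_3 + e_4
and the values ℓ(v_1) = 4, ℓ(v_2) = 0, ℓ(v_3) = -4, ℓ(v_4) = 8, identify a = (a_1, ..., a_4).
a = (0, 4, 0, 4)

Write a = (a_1, ..., a_4) in the standard basis. For each basis vector v_i, ℓ(v_i) = <v_i, a> is a linear equation in the a_j's. Collect the n equations into a matrix system V a = ℓ, where row i of V is v_i (expressed in the standard basis). Since V is invertible (lower-triangular with 1s on the diagonal, up to permutation), solve by back-substitution:
  V =
[[-1, 1, 0, 0],
 [1, 0, 0, 0],
 [1, -1, 1, 0],
 [1, 1, 1, 1]]
  V a = (4, 0, -4, 8)
Solving gives a = (0, 4, 0, 4).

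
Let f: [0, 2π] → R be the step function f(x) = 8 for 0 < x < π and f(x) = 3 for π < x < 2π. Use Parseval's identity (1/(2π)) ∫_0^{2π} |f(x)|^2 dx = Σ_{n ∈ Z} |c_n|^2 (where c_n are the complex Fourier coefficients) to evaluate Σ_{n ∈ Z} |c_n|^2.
Σ |c_n|^2 = 73/2

Parseval equates the L^2 energy of f (normalised by 1/(2π)) with the ℓ^2 sum of its Fourier coefficients: (1/(2π)) ∫_0^{2π} |f|^2 = Σ |c_n|^2.
Compute the left side: (1/(2π)) [∫_0^π 8^2 dx + ∫_π^{2π} 3^2 dx] = (1/(2π)) · (64π + 9π) = (64 + 9)/2 = 73/2.
So Σ_{n ∈ Z} |c_n|^2 = 73/2.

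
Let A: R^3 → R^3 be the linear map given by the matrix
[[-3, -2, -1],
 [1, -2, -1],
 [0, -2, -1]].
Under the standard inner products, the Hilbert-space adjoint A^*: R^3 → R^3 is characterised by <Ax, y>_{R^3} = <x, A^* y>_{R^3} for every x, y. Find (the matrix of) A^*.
A^* = A^T =
[[-3, 1, 0],
 [-2, -2, -2],
 [-1, -1, -1]]

For real matrices with standard dot products, the defining identity <Ax, y> = <x, A^* y> gives (Ax)^T y = x^T (A^*) y, i.e. x^T A^T y = x^T (A^*) y. Since this holds for all x, y, we must have A^* = A^T. Therefore
A^* =
[[-3, 1, 0],
 [-2, -2, -2],
 [-1, -1, -1]].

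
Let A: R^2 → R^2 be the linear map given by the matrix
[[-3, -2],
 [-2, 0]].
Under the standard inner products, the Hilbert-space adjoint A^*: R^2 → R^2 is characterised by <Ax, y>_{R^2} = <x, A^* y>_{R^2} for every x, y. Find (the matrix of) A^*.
A^* = A^T =
[[-3, -2],
 [-2, 0]]

For real matrices with standard dot products, the defining identity <Ax, y> = <x, A^* y> gives (Ax)^T y = x^T (A^*) y, i.e. x^T A^T y = x^T (A^*) y. Since this holds for all x, y, we must have A^* = A^T. Therefore
A^* =
[[-3, -2],
 [-2, 0]].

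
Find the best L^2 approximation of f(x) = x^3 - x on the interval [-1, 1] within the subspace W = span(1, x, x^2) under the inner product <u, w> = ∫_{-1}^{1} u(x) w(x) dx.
g(x) = -2*x/5

The best approximation g ∈ W is the orthogonal projection of f onto W. Writing g = a_0 + a_1 x + a_2 x^2, the coefficients solve the normal equations G · a = b where
  G_{ij} = <φ_i, φ_j> and b_i = <f, φ_i>, with φ_0 = 1, φ_1 = x, φ_2 = x^2.
G =
  [2, 0, 2/3]
  [0, 2/3, 0]
  [2/3, 0, 2/5],
b = (0, -4/15, 0).
Solving gives a_0 = 0, a_1 = -2/5, a_2 = 0, so
  g(x) = -2*x/5.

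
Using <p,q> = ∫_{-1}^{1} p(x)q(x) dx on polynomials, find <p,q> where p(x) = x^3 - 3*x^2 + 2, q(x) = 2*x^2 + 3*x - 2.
<p,q> = -38/15

Expand the product: p(x)·q(x) = 2*x^5 - 3*x^4 - 11*x^3 + 10*x^2 + 6*x - 4.
∫_{-1}^{1} of each monomial x^k gives [2/(k+1) if k even, 0 if k odd]. Integrating term-by-term (or equivalently evaluating the antiderivative F(x) = x^6/3 - 3*x^5/5 - 11*x^4/4 + 10*x^3/3 + 3*x^2 - 4*x at the endpoints):
  F(1) − F(−1) = -41/60 − (37/20) = -38/15.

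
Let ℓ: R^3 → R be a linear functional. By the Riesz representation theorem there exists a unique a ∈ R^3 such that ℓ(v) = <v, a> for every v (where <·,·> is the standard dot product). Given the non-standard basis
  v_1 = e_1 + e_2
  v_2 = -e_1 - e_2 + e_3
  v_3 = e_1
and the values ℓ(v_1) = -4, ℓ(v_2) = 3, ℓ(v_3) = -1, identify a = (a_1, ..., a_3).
a = (-1, -3, -1)

Write a = (a_1, ..., a_3) in the standard basis. For each basis vector v_i, ℓ(v_i) = <v_i, a> is a linear equation in the a_j's. Collect the n equations into a matrix system V a = ℓ, where row i of V is v_i (expressed in the standard basis). Since V is invertible (lower-triangular with 1s on the diagonal, up to permutation), solve by back-substitution:
  V =
[[1, 1, 0],
 [-1, -1, 1],
 [1, 0, 0]]
  V a = (-4, 3, -1)
Solving gives a = (-1, -3, -1).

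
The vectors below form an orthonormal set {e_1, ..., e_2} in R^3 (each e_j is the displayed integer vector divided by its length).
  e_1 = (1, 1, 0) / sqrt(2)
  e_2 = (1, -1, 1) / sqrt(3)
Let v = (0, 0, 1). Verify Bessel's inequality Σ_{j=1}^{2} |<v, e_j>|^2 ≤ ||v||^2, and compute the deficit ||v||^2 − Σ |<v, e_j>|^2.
Σ |<v, e_j>|^2 = 1/3; ||v||^2 = 1; deficit = 2/3

Write each e_j = u_j / sqrt(<u_j, u_j>) where u_j is the displayed integer vector. Then <v, e_j> = <v, u_j> / sqrt(<u_j, u_j>), so |<v, e_j>|^2 = <v, u_j>^2 / <u_j, u_j>.
Coefficients: <v, e_1> = 0/sqrt(2), <v, e_2> = 1/sqrt(3).
Square and sum: Σ |<v, e_j>|^2 = 1/3.
Compute ||v||^2 = v·v = 1.
Deficit = 1 − 1/3 = 2/3 ≥ 0, confirming Bessel's inequality. (The deficit equals ||v − Σ <v,e_j> e_j||^2, the squared distance from v to span{e_j}.)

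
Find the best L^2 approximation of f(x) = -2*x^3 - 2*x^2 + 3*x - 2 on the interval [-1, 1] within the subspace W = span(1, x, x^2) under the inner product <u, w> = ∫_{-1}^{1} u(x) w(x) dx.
g(x) = -2*x^2 + 9*x/5 - 2

The best approximation g ∈ W is the orthogonal projection of f onto W. Writing g = a_0 + a_1 x + a_2 x^2, the coefficients solve the normal equations G · a = b where
  G_{ij} = <φ_i, φ_j> and b_i = <f, φ_i>, with φ_0 = 1, φ_1 = x, φ_2 = x^2.
G =
  [2, 0, 2/3]
  [0, 2/3, 0]
  [2/3, 0, 2/5],
b = (-16/3, 6/5, -32/15).
Solving gives a_0 = -2, a_1 = 9/5, a_2 = -2, so
  g(x) = -2*x^2 + 9*x/5 - 2.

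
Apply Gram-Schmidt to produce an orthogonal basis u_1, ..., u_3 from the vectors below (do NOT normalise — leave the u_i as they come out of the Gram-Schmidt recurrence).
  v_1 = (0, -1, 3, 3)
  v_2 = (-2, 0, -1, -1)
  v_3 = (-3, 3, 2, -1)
Orthogonal basis:
  u_1 = (0, -1, 3, 3)
  u_2 = (-2, -6/19, -1/19, -1/19)
  u_3 = (-22/39, 44/13, 161/78, -73/78)

Apply the Gram-Schmidt recurrence
  u_1 = v_1
  u_i = v_i − Σ_{j<i} ((v_i · u_j) / (u_j · u_j)) · u_j.

Step by step this gives:
  u_1 = (0, -1, 3, 3)
  u_2 = (-2, -6/19, -1/19, -1/19)
  u_3 = (-22/39, 44/13, 161/78, -73/78)

Orthogonality check:
  u_2 · u_1 = 0 (should be 0)
  u_3 · u_1 = 0 (should be 0)
  u_3 · u_2 = 0 (should be 0)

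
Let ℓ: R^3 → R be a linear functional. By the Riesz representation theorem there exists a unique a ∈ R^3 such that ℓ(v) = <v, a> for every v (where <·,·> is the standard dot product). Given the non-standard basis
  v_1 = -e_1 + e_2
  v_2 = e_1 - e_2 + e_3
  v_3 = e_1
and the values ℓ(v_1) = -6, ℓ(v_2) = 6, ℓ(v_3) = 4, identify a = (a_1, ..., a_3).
a = (4, -2, 0)

Write a = (a_1, ..., a_3) in the standard basis. For each basis vector v_i, ℓ(v_i) = <v_i, a> is a linear equation in the a_j's. Collect the n equations into a matrix system V a = ℓ, where row i of V is v_i (expressed in the standard basis). Since V is invertible (lower-triangular with 1s on the diagonal, up to permutation), solve by back-substitution:
  V =
[[-1, 1, 0],
 [1, -1, 1],
 [1, 0, 0]]
  V a = (-6, 6, 4)
Solving gives a = (4, -2, 0).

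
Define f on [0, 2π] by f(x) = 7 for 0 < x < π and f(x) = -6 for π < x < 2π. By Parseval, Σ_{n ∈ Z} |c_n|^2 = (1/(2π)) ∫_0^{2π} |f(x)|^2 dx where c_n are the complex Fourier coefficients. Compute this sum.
Σ |c_n|^2 = 85/2

Parseval equates the L^2 energy of f (normalised by 1/(2π)) with the ℓ^2 sum of its Fourier coefficients: (1/(2π)) ∫_0^{2π} |f|^2 = Σ |c_n|^2.
Compute the left side: (1/(2π)) [∫_0^π 7^2 dx + ∫_π^{2π} (-6)^2 dx] = (1/(2π)) · (49π + 36π) = (49 + 36)/2 = 85/2.
So Σ_{n ∈ Z} |c_n|^2 = 85/2.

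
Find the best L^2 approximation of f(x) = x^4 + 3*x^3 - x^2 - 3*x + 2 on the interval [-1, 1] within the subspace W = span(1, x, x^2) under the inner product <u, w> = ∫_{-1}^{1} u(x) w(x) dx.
g(x) = -x^2/7 - 6*x/5 + 67/35

The best approximation g ∈ W is the orthogonal projection of f onto W. Writing g = a_0 + a_1 x + a_2 x^2, the coefficients solve the normal equations G · a = b where
  G_{ij} = <φ_i, φ_j> and b_i = <f, φ_i>, with φ_0 = 1, φ_1 = x, φ_2 = x^2.
G =
  [2, 0, 2/3]
  [0, 2/3, 0]
  [2/3, 0, 2/5],
b = (56/15, -4/5, 128/105).
Solving gives a_0 = 67/35, a_1 = -6/5, a_2 = -1/7, so
  g(x) = -x^2/7 - 6*x/5 + 67/35.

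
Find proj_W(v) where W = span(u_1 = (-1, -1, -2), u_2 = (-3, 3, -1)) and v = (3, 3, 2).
proj_W(v) = (81/55, 21/11, 182/55)

Set up U = [u_1 | ... | u_2] ∈ R^(3×2). The projector onto W = col(U) is P = U (U^T U)^(-1) U^T.
Compute U^T U =
  [6, 2]
  [2, 19],
and U^T v = (-10, -2).
Solve U^T U · c = U^T v for the coefficients: c = (-93/55, 4/55). The projection is proj_W(v) = U c.
Check: (v - proj_W(v)) · u_1 = 0  (should be 0).
Check: (v - proj_W(v)) · u_2 = 0  (should be 0).
Result: proj_W(v) = (81/55, 21/11, 182/55).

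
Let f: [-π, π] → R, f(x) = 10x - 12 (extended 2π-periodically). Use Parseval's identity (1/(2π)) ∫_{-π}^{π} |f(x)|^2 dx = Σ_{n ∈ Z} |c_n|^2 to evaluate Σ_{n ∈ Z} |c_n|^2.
Σ |c_n|^2 = 100π^2/3 + 144

Expand and integrate term by term over [-π, π]:
  ∫ (10x)^2 dx = 100·(2π^3/3); ∫ 2·10·(-12)·x dx = 0 (odd integrand); ∫ (-12)^2 dx = 144·2π.
So (1/(2π)) ∫_{-π}^{π} (10x - 12)^2 dx = 100π^2/3 + 144 = 100π^2/3 + 144.
Parseval ⇒ Σ |c_n|^2 = 100π^2/3 + 144.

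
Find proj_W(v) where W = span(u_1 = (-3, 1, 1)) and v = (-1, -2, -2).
proj_W(v) = (3/11, -1/11, -1/11)

Set up U = [u_1 | ... | u_1] ∈ R^(3×1). The projector onto W = col(U) is P = U (U^T U)^(-1) U^T.
Compute U^T U =
  [11],
and U^T v = (-1).
Solve U^T U · c = U^T v for the coefficients: c = (-1/11). The projection is proj_W(v) = U c.
Check: (v - proj_W(v)) · u_1 = 0  (should be 0).
Result: proj_W(v) = (3/11, -1/11, -1/11).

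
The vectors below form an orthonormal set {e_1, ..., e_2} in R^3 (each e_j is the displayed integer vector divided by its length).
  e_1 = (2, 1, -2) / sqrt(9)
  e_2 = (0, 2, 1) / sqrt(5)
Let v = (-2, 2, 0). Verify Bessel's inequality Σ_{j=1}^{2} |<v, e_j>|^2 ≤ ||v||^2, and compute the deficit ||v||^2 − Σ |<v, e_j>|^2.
Σ |<v, e_j>|^2 = 164/45; ||v||^2 = 8; deficit = 196/45

Write each e_j = u_j / sqrt(<u_j, u_j>) where u_j is the displayed integer vector. Then <v, e_j> = <v, u_j> / sqrt(<u_j, u_j>), so |<v, e_j>|^2 = <v, u_j>^2 / <u_j, u_j>.
Coefficients: <v, e_1> = -2/sqrt(9), <v, e_2> = 4/sqrt(5).
Square and sum: Σ |<v, e_j>|^2 = 164/45.
Compute ||v||^2 = v·v = 8.
Deficit = 8 − 164/45 = 196/45 ≥ 0, confirming Bessel's inequality. (The deficit equals ||v − Σ <v,e_j> e_j||^2, the squared distance from v to span{e_j}.)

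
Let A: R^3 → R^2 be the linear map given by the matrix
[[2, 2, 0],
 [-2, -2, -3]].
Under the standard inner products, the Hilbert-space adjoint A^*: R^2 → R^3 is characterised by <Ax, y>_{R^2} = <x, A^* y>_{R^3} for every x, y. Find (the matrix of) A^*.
A^* = A^T =
[[2, -2],
 [2, -2],
 [0, -3]]

For real matrices with standard dot products, the defining identity <Ax, y> = <x, A^* y> gives (Ax)^T y = x^T (A^*) y, i.e. x^T A^T y = x^T (A^*) y. Since this holds for all x, y, we must have A^* = A^T. Therefore
A^* =
[[2, -2],
 [2, -2],
 [0, -3]].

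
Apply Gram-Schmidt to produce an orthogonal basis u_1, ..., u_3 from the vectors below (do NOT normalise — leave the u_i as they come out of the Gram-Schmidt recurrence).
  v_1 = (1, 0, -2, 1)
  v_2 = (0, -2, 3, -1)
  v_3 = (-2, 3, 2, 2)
Orthogonal basis:
  u_1 = (1, 0, -2, 1)
  u_2 = (7/6, -2, 2/3, 1/6)
  u_3 = (0, 5/7, 10/7, 20/7)

Apply the Gram-Schmidt recurrence
  u_1 = v_1
  u_i = v_i − Σ_{j<i} ((v_i · u_j) / (u_j · u_j)) · u_j.

Step by step this gives:
  u_1 = (1, 0, -2, 1)
  u_2 = (7/6, -2, 2/3, 1/6)
  u_3 = (0, 5/7, 10/7, 20/7)

Orthogonality check:
  u_2 · u_1 = 0 (should be 0)
  u_3 · u_1 = 0 (should be 0)
  u_3 · u_2 = 0 (should be 0)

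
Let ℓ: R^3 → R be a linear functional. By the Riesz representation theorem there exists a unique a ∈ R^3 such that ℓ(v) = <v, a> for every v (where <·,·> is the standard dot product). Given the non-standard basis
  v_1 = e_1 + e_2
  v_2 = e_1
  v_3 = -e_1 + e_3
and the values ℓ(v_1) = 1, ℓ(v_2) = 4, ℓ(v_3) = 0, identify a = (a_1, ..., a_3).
a = (4, -3, 4)

Write a = (a_1, ..., a_3) in the standard basis. For each basis vector v_i, ℓ(v_i) = <v_i, a> is a linear equation in the a_j's. Collect the n equations into a matrix system V a = ℓ, where row i of V is v_i (expressed in the standard basis). Since V is invertible (lower-triangular with 1s on the diagonal, up to permutation), solve by back-substitution:
  V =
[[1, 1, 0],
 [1, 0, 0],
 [-1, 0, 1]]
  V a = (1, 4, 0)
Solving gives a = (4, -3, 4).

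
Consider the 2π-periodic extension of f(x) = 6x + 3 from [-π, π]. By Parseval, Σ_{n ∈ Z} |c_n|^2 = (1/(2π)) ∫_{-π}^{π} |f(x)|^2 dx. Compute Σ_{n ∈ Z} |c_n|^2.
Σ |c_n|^2 = 12π^2 + 9

Expand and integrate term by term over [-π, π]:
  ∫ (6x)^2 dx = 36·(2π^3/3); ∫ 2·6·(3)·x dx = 0 (odd integrand); ∫ 3^2 dx = 9·2π.
So (1/(2π)) ∫_{-π}^{π} (6x + 3)^2 dx = 36π^2/3 + 9 = 12π^2 + 9.
Parseval ⇒ Σ |c_n|^2 = 12π^2 + 9.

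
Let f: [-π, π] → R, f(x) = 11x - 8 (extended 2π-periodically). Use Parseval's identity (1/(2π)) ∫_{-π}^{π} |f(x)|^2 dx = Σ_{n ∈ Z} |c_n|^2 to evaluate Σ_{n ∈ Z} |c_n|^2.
Σ |c_n|^2 = 121π^2/3 + 64

Expand and integrate term by term over [-π, π]:
  ∫ (11x)^2 dx = 121·(2π^3/3); ∫ 2·11·(-8)·x dx = 0 (odd integrand); ∫ (-8)^2 dx = 64·2π.
So (1/(2π)) ∫_{-π}^{π} (11x - 8)^2 dx = 121π^2/3 + 64 = 121π^2/3 + 64.
Parseval ⇒ Σ |c_n|^2 = 121π^2/3 + 64.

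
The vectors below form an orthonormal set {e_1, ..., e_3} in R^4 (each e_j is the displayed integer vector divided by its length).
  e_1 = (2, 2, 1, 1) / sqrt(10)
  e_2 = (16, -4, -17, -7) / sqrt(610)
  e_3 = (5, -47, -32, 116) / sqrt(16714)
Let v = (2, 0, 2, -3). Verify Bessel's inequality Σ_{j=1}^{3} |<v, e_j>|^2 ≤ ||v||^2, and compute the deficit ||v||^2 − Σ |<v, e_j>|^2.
Σ |<v, e_j>|^2 = 1529/137; ||v||^2 = 17; deficit = 800/137

Write each e_j = u_j / sqrt(<u_j, u_j>) where u_j is the displayed integer vector. Then <v, e_j> = <v, u_j> / sqrt(<u_j, u_j>), so |<v, e_j>|^2 = <v, u_j>^2 / <u_j, u_j>.
Coefficients: <v, e_1> = 3/sqrt(10), <v, e_2> = 19/sqrt(610), <v, e_3> = -402/sqrt(16714).
Square and sum: Σ |<v, e_j>|^2 = 1529/137.
Compute ||v||^2 = v·v = 17.
Deficit = 17 − 1529/137 = 800/137 ≥ 0, confirming Bessel's inequality. (The deficit equals ||v − Σ <v,e_j> e_j||^2, the squared distance from v to span{e_j}.)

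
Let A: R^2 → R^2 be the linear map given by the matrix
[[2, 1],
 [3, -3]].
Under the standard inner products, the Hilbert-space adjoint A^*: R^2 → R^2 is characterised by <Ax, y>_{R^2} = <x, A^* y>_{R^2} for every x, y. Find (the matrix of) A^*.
A^* = A^T =
[[2, 3],
 [1, -3]]

For real matrices with standard dot products, the defining identity <Ax, y> = <x, A^* y> gives (Ax)^T y = x^T (A^*) y, i.e. x^T A^T y = x^T (A^*) y. Since this holds for all x, y, we must have A^* = A^T. Therefore
A^* =
[[2, 3],
 [1, -3]].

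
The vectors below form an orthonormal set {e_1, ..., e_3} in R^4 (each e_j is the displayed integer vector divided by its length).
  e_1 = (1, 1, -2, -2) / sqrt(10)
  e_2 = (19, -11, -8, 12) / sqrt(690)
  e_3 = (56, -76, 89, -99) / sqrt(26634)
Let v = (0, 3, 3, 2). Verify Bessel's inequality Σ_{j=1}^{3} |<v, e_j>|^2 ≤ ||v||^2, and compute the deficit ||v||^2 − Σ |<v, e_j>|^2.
Σ |<v, e_j>|^2 = 2867/386; ||v||^2 = 22; deficit = 5625/386

Write each e_j = u_j / sqrt(<u_j, u_j>) where u_j is the displayed integer vector. Then <v, e_j> = <v, u_j> / sqrt(<u_j, u_j>), so |<v, e_j>|^2 = <v, u_j>^2 / <u_j, u_j>.
Coefficients: <v, e_1> = -7/sqrt(10), <v, e_2> = -33/sqrt(690), <v, e_3> = -159/sqrt(26634).
Square and sum: Σ |<v, e_j>|^2 = 2867/386.
Compute ||v||^2 = v·v = 22.
Deficit = 22 − 2867/386 = 5625/386 ≥ 0, confirming Bessel's inequality. (The deficit equals ||v − Σ <v,e_j> e_j||^2, the squared distance from v to span{e_j}.)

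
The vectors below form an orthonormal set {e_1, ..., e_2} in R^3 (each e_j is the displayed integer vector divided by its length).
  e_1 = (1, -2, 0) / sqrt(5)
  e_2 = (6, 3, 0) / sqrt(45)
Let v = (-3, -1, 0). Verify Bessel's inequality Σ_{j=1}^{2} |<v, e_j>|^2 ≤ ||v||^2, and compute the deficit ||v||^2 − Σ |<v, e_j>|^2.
Σ |<v, e_j>|^2 = 10; ||v||^2 = 10; deficit = 0

Write each e_j = u_j / sqrt(<u_j, u_j>) where u_j is the displayed integer vector. Then <v, e_j> = <v, u_j> / sqrt(<u_j, u_j>), so |<v, e_j>|^2 = <v, u_j>^2 / <u_j, u_j>.
Coefficients: <v, e_1> = -1/sqrt(5), <v, e_2> = -21/sqrt(45).
Square and sum: Σ |<v, e_j>|^2 = 10.
Compute ||v||^2 = v·v = 10.
Deficit = 10 − 10 = 0 ≥ 0, confirming Bessel's inequality. (The deficit equals ||v − Σ <v,e_j> e_j||^2, the squared distance from v to span{e_j}.)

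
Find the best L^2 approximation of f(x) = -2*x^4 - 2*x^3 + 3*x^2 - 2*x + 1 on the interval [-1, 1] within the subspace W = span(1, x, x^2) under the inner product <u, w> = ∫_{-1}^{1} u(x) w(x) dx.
g(x) = 9*x^2/7 - 16*x/5 + 41/35

The best approximation g ∈ W is the orthogonal projection of f onto W. Writing g = a_0 + a_1 x + a_2 x^2, the coefficients solve the normal equations G · a = b where
  G_{ij} = <φ_i, φ_j> and b_i = <f, φ_i>, with φ_0 = 1, φ_1 = x, φ_2 = x^2.
G =
  [2, 0, 2/3]
  [0, 2/3, 0]
  [2/3, 0, 2/5],
b = (16/5, -32/15, 136/105).
Solving gives a_0 = 41/35, a_1 = -16/5, a_2 = 9/7, so
  g(x) = 9*x^2/7 - 16*x/5 + 41/35.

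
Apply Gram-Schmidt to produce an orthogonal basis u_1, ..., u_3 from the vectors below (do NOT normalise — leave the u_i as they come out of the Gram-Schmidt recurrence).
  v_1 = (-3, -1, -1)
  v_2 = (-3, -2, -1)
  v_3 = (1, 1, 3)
Orthogonal basis:
  u_1 = (-3, -1, -1)
  u_2 = (3/11, -10/11, 1/11)
  u_3 = (-4/5, 0, 12/5)

Apply the Gram-Schmidt recurrence
  u_1 = v_1
  u_i = v_i − Σ_{j<i} ((v_i · u_j) / (u_j · u_j)) · u_j.

Step by step this gives:
  u_1 = (-3, -1, -1)
  u_2 = (3/11, -10/11, 1/11)
  u_3 = (-4/5, 0, 12/5)

Orthogonality check:
  u_2 · u_1 = 0 (should be 0)
  u_3 · u_1 = 0 (should be 0)
  u_3 · u_2 = 0 (should be 0)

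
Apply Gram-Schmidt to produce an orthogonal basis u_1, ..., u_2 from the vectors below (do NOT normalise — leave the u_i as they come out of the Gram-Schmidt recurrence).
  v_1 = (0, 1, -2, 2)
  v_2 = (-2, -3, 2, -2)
Orthogonal basis:
  u_1 = (0, 1, -2, 2)
  u_2 = (-2, -16/9, -4/9, 4/9)

Apply the Gram-Schmidt recurrence
  u_1 = v_1
  u_i = v_i − Σ_{j<i} ((v_i · u_j) / (u_j · u_j)) · u_j.

Step by step this gives:
  u_1 = (0, 1, -2, 2)
  u_2 = (-2, -16/9, -4/9, 4/9)

Orthogonality check:
  u_2 · u_1 = 0 (should be 0)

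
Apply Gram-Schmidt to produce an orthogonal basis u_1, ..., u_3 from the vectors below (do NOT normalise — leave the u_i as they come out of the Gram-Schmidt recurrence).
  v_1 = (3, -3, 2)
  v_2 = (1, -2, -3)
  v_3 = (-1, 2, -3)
Orthogonal basis:
  u_1 = (3, -3, 2)
  u_2 = (13/22, -35/22, -36/11)
  u_3 = (18/23, 198/299, -54/299)

Apply the Gram-Schmidt recurrence
  u_1 = v_1
  u_i = v_i − Σ_{j<i} ((v_i · u_j) / (u_j · u_j)) · u_j.

Step by step this gives:
  u_1 = (3, -3, 2)
  u_2 = (13/22, -35/22, -36/11)
  u_3 = (18/23, 198/299, -54/299)

Orthogonality check:
  u_2 · u_1 = 0 (should be 0)
  u_3 · u_1 = 0 (should be 0)
  u_3 · u_2 = 0 (should be 0)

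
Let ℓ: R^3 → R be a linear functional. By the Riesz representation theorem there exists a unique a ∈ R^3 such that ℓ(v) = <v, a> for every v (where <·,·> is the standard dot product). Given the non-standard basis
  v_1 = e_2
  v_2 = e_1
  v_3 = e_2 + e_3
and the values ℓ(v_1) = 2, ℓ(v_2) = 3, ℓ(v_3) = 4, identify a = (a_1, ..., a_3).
a = (3, 2, 2)

Write a = (a_1, ..., a_3) in the standard basis. For each basis vector v_i, ℓ(v_i) = <v_i, a> is a linear equation in the a_j's. Collect the n equations into a matrix system V a = ℓ, where row i of V is v_i (expressed in the standard basis). Since V is invertible (lower-triangular with 1s on the diagonal, up to permutation), solve by back-substitution:
  V =
[[0, 1, 0],
 [1, 0, 0],
 [0, 1, 1]]
  V a = (2, 3, 4)
Solving gives a = (3, 2, 2).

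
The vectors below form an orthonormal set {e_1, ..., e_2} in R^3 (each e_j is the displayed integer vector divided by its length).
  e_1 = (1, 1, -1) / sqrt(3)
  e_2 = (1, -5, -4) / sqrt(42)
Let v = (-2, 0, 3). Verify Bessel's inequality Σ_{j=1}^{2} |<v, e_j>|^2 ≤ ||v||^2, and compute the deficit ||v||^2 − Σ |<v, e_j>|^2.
Σ |<v, e_j>|^2 = 13; ||v||^2 = 13; deficit = 0

Write each e_j = u_j / sqrt(<u_j, u_j>) where u_j is the displayed integer vector. Then <v, e_j> = <v, u_j> / sqrt(<u_j, u_j>), so |<v, e_j>|^2 = <v, u_j>^2 / <u_j, u_j>.
Coefficients: <v, e_1> = -5/sqrt(3), <v, e_2> = -14/sqrt(42).
Square and sum: Σ |<v, e_j>|^2 = 13.
Compute ||v||^2 = v·v = 13.
Deficit = 13 − 13 = 0 ≥ 0, confirming Bessel's inequality. (The deficit equals ||v − Σ <v,e_j> e_j||^2, the squared distance from v to span{e_j}.)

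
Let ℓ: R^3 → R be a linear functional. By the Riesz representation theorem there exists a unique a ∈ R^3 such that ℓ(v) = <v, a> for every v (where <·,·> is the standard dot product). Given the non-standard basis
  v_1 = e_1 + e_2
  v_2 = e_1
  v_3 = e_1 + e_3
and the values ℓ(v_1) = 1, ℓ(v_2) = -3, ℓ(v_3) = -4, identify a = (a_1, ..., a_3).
a = (-3, 4, -1)

Write a = (a_1, ..., a_3) in the standard basis. For each basis vector v_i, ℓ(v_i) = <v_i, a> is a linear equation in the a_j's. Collect the n equations into a matrix system V a = ℓ, where row i of V is v_i (expressed in the standard basis). Since V is invertible (lower-triangular with 1s on the diagonal, up to permutation), solve by back-substitution:
  V =
[[1, 1, 0],
 [1, 0, 0],
 [1, 0, 1]]
  V a = (1, -3, -4)
Solving gives a = (-3, 4, -1).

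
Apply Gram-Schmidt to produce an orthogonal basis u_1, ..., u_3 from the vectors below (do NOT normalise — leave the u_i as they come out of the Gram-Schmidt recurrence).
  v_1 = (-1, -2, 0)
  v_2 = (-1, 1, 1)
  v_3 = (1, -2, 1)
Orthogonal basis:
  u_1 = (-1, -2, 0)
  u_2 = (-6/5, 3/5, 1)
  u_3 = (1, -1/2, 3/2)

Apply the Gram-Schmidt recurrence
  u_1 = v_1
  u_i = v_i − Σ_{j<i} ((v_i · u_j) / (u_j · u_j)) · u_j.

Step by step this gives:
  u_1 = (-1, -2, 0)
  u_2 = (-6/5, 3/5, 1)
  u_3 = (1, -1/2, 3/2)

Orthogonality check:
  u_2 · u_1 = 0 (should be 0)
  u_3 · u_1 = 0 (should be 0)
  u_3 · u_2 = 0 (should be 0)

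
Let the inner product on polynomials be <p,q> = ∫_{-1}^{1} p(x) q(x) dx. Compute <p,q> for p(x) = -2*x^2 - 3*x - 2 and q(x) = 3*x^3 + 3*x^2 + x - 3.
<p,q> = 4

Expand the product: p(x)·q(x) = -6*x^5 - 15*x^4 - 17*x^3 - 3*x^2 + 7*x + 6.
∫_{-1}^{1} of each monomial x^k gives [2/(k+1) if k even, 0 if k odd]. Integrating term-by-term (or equivalently evaluating the antiderivative F(x) = -x^6 - 3*x^5 - 17*x^4/4 - x^3 + 7*x^2/2 + 6*x at the endpoints):
  F(1) − F(−1) = 1/4 − (-15/4) = 4.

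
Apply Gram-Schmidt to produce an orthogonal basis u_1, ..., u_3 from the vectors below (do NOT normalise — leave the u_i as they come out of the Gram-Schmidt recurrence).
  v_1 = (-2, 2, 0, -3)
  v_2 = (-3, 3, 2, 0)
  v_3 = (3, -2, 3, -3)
Orthogonal basis:
  u_1 = (-2, 2, 0, -3)
  u_2 = (-27/17, 27/17, 2, 36/17)
  u_3 = (439/230, -209/230, 486/115, -216/115)

Apply the Gram-Schmidt recurrence
  u_1 = v_1
  u_i = v_i − Σ_{j<i} ((v_i · u_j) / (u_j · u_j)) · u_j.

Step by step this gives:
  u_1 = (-2, 2, 0, -3)
  u_2 = (-27/17, 27/17, 2, 36/17)
  u_3 = (439/230, -209/230, 486/115, -216/115)

Orthogonality check:
  u_2 · u_1 = 0 (should be 0)
  u_3 · u_1 = 0 (should be 0)
  u_3 · u_2 = 0 (should be 0)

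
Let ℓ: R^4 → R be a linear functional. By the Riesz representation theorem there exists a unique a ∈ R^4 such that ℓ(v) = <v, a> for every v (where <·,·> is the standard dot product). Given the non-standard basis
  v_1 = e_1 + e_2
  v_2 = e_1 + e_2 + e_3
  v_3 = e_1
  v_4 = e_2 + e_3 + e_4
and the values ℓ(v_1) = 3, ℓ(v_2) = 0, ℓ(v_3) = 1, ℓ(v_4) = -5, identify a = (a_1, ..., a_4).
a = (1, 2, -3, -4)

Write a = (a_1, ..., a_4) in the standard basis. For each basis vector v_i, ℓ(v_i) = <v_i, a> is a linear equation in the a_j's. Collect the n equations into a matrix system V a = ℓ, where row i of V is v_i (expressed in the standard basis). Since V is invertible (lower-triangular with 1s on the diagonal, up to permutation), solve by back-substitution:
  V =
[[1, 1, 0, 0],
 [1, 1, 1, 0],
 [1, 0, 0, 0],
 [0, 1, 1, 1]]
  V a = (3, 0, 1, -5)
Solving gives a = (1, 2, -3, -4).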